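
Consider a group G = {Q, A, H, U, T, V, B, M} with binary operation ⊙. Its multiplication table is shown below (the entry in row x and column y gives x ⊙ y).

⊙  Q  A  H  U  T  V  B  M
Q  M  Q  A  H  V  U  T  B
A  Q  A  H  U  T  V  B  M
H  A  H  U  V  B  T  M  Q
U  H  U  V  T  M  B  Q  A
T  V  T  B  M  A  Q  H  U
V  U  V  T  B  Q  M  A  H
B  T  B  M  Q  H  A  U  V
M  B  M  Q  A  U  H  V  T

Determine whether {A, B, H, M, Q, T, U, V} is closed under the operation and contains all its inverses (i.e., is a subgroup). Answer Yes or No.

{A, B, H, M, Q, T, U, V} contains the identity A.
Checking products: every product of two elements of {A, B, H, M, Q, T, U, V} (read from the table) lies in {A, B, H, M, Q, T, U, V}, so the set is closed.
In a finite group, a nonempty closed subset is a subgroup. So {A, B, H, M, Q, T, U, V} ≤ G.
(Structurally, G here is isomorphic to the cyclic group Z_8.)

Yes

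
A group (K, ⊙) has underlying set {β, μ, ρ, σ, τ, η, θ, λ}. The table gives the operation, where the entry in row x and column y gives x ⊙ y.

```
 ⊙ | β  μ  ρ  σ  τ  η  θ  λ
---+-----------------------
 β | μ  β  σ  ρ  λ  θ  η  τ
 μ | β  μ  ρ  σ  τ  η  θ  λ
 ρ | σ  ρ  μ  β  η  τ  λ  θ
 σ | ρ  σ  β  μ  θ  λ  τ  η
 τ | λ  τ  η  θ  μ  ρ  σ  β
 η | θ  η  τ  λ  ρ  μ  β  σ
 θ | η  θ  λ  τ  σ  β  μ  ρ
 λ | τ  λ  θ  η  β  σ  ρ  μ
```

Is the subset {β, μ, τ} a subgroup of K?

β ⊙ τ = λ, which is not in {β, μ, τ}.
The subset is not closed under ⊙, so it is not a subgroup.

No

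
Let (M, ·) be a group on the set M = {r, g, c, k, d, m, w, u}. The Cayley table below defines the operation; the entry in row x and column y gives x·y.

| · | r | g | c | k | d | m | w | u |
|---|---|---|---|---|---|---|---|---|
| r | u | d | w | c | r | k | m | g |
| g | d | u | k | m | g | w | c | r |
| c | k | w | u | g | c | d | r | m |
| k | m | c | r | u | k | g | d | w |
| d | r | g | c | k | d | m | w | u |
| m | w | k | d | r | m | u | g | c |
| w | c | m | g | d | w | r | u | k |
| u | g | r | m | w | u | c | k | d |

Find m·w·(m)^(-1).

k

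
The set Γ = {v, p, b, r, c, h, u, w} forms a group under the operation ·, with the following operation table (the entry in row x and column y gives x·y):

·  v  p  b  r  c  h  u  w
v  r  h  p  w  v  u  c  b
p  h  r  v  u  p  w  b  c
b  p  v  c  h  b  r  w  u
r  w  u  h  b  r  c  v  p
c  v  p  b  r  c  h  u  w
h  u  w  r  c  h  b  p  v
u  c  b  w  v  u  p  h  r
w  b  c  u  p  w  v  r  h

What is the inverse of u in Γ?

First locate the identity: row c matches the header, so c is the identity.
Scan row u for c: u·v = c. Hence u^(-1) = v.

v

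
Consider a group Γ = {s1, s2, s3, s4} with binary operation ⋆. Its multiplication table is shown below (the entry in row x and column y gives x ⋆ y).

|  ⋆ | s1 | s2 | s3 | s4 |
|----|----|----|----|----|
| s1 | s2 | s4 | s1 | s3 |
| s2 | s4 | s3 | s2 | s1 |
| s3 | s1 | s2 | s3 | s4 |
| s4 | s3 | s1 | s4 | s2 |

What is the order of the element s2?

2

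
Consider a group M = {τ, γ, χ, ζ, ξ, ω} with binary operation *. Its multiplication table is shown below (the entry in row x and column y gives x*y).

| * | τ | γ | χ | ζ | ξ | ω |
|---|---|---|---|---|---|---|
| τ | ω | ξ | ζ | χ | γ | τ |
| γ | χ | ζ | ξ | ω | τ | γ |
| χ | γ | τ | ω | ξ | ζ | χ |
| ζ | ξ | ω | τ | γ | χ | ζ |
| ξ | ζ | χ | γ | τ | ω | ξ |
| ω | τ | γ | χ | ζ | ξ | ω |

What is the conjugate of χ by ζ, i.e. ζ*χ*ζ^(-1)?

The identity is ω. In row ζ, the entry ω sits in column γ, so ζ^(-1) = γ.
ζ*χ = τ
τ*γ = ξ

ξ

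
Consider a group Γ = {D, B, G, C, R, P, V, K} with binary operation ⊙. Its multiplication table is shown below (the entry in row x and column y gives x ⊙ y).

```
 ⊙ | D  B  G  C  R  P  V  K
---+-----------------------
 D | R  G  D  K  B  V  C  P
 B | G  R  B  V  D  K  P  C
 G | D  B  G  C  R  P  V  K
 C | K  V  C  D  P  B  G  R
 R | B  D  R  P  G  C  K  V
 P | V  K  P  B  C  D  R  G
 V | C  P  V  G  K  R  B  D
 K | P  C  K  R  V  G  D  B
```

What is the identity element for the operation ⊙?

The identity e satisfies e ⊙ x = x for all x, so its row in the table reproduces the column headers.
Row G reads: D, B, G, C, R, P, V, K — exactly the header order. So G is the identity.

G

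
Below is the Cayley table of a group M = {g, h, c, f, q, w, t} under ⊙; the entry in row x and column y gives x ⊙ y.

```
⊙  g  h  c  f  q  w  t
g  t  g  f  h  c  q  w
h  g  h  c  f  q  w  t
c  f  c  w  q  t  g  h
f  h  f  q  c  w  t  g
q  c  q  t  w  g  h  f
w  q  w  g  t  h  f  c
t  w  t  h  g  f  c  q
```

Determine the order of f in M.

7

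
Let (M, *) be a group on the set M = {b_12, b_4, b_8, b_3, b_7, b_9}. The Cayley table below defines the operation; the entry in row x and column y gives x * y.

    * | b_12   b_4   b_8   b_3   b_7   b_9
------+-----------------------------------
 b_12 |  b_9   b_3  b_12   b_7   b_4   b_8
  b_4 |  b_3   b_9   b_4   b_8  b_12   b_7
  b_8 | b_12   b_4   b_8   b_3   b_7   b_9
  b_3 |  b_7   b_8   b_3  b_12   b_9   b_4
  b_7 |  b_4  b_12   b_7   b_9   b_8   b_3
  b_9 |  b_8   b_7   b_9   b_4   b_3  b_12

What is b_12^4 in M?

b_12

b_12^1 = b_12
b_12^2 = b_12 * b_12 = b_9
b_12^3 = b_9 * b_12 = b_8
b_12^4 = b_8 * b_12 = b_12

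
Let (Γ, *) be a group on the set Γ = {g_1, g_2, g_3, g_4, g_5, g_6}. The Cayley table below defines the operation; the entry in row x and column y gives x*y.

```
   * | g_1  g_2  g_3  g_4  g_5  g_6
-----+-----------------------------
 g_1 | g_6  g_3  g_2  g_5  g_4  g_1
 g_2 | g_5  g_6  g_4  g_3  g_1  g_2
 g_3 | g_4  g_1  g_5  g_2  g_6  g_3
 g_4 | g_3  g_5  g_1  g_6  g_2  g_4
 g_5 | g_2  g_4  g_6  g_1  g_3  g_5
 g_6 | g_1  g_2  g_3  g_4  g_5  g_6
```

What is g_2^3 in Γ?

g_2

g_2^1 = g_2
g_2^2 = g_2*g_2 = g_6
g_2^3 = g_6*g_2 = g_2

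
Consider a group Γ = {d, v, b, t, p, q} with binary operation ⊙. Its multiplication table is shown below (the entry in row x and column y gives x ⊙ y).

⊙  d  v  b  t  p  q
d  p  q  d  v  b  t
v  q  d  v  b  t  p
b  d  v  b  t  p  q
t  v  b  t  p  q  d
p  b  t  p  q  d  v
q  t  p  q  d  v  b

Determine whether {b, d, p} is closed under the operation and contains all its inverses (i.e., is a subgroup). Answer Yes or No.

{b, d, p} contains the identity b.
Checking products: every product of two elements of {b, d, p} (read from the table) lies in {b, d, p}, so the set is closed.
In a finite group, a nonempty closed subset is a subgroup. So {b, d, p} ≤ Γ.
(Structurally, Γ here is isomorphic to the cyclic group Z_6.)

Yes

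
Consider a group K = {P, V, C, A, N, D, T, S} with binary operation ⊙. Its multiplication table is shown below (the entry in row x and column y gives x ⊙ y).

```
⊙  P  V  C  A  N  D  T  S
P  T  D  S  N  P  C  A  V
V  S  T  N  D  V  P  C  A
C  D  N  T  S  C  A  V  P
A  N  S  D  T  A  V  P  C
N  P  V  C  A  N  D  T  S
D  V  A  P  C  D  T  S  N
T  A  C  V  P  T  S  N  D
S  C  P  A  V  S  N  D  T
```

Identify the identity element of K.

The identity e satisfies e ⊙ x = x for all x, so its row in the table reproduces the column headers.
Row N reads: P, V, C, A, N, D, T, S — exactly the header order. So N is the identity.
(Structurally, K here is isomorphic to the quaternion group Q_8.)

N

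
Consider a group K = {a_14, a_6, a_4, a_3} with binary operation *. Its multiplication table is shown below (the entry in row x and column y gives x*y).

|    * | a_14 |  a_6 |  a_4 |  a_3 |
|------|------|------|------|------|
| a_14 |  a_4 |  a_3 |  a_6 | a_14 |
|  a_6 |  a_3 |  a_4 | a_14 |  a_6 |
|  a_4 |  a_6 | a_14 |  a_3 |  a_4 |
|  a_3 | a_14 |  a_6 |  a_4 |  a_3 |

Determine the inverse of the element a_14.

First locate the identity: row a_3 matches the header, so a_3 is the identity.
Scan row a_14 for a_3: a_14*a_6 = a_3. Hence a_14^(-1) = a_6.
(Structurally, K here is isomorphic to the cyclic group Z_4.)

a_6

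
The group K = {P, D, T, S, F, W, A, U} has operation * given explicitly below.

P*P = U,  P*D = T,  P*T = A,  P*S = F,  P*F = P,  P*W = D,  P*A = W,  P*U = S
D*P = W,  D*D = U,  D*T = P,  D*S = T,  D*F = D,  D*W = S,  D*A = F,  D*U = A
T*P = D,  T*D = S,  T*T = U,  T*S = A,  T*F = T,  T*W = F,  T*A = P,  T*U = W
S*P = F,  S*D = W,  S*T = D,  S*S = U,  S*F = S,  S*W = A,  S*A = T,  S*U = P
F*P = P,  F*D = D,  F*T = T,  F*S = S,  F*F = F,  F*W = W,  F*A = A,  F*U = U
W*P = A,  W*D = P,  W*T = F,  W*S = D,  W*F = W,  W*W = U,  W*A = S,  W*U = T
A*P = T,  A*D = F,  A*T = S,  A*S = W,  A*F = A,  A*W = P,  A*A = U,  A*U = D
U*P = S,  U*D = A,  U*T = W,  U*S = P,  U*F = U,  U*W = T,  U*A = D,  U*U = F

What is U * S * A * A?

U * S = P
P * A = W
W * A = S
(Structurally, K here is isomorphic to the quaternion group Q_8.)

S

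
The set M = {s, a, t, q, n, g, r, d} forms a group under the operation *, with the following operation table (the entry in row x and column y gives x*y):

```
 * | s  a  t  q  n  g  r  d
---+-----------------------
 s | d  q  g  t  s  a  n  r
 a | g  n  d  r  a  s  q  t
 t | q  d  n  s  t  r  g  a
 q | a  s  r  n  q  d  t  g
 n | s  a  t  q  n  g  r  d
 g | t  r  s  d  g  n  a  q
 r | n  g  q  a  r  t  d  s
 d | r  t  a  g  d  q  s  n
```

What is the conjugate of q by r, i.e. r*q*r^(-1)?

g

The identity is n. In row r, the entry n sits in column s, so r^(-1) = s.
r*q = a
a*s = g
(Structurally, M here is isomorphic to the dihedral group D_4.)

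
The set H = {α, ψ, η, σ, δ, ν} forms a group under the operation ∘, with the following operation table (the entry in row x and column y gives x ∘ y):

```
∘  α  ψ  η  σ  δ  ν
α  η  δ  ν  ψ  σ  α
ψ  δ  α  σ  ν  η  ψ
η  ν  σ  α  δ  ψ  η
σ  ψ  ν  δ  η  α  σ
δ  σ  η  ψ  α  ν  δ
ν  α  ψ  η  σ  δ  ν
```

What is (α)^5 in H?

α^1 = α
α^2 = α ∘ α = η
α^3 = η ∘ α = ν
α^4 = ν ∘ α = α
α^5 = α ∘ α = η
(Structurally, H here is isomorphic to the cyclic group Z_6.)

η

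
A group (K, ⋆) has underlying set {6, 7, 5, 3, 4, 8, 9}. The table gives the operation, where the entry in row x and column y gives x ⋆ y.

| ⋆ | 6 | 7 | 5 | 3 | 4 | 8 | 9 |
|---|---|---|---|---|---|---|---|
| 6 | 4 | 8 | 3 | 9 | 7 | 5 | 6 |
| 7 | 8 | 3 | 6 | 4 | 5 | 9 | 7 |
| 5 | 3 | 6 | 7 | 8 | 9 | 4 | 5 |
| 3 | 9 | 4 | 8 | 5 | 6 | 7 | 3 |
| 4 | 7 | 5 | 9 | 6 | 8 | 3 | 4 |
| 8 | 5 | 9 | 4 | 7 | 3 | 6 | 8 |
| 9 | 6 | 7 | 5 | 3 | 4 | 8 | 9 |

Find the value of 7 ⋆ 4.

5

Read row 7, column 4: 7 ⋆ 4 = 5.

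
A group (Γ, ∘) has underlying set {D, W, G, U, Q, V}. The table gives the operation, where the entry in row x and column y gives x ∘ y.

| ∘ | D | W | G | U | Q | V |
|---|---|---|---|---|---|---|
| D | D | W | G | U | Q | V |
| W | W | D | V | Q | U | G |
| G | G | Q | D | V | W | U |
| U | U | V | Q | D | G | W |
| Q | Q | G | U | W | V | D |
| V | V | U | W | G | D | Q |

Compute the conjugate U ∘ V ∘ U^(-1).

Q

The identity is D. In row U, the entry D sits in column U, so U^(-1) = U.
U ∘ V = W
W ∘ U = Q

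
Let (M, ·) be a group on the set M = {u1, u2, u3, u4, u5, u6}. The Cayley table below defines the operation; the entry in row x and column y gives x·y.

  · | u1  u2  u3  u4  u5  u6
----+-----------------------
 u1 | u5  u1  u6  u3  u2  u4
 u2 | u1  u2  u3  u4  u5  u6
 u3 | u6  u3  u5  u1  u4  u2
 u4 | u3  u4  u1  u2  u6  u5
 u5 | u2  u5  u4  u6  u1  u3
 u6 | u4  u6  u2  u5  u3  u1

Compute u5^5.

u5^1 = u5
u5^2 = u5·u5 = u1
u5^3 = u1·u5 = u2
u5^4 = u2·u5 = u5
u5^5 = u5·u5 = u1
(Structurally, M here is isomorphic to the cyclic group Z_6.)

u1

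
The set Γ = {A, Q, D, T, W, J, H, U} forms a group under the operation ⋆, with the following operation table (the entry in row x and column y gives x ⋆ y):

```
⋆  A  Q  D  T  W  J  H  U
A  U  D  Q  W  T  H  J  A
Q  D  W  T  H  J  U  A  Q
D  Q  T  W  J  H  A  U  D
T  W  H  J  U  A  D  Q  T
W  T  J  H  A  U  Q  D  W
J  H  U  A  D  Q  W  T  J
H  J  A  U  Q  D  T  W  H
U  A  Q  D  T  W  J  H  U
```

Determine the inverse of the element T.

First locate the identity: row U matches the header, so U is the identity.
Scan row T for U: T ⋆ T = U. Hence T^(-1) = T.

T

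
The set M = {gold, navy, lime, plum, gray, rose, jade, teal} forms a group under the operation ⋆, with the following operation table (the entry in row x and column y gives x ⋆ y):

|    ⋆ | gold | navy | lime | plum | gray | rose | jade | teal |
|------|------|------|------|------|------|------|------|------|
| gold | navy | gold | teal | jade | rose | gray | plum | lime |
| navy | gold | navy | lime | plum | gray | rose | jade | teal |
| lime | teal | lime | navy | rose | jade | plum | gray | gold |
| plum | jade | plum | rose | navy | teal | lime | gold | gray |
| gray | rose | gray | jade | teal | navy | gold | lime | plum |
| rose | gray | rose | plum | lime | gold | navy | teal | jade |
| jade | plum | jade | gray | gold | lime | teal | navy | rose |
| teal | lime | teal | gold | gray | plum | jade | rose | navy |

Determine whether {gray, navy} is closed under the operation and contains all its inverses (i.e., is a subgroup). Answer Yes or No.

{gray, navy} contains the identity navy.
Checking products: every product of two elements of {gray, navy} (read from the table) lies in {gray, navy}, so the set is closed.
In a finite group, a nonempty closed subset is a subgroup. So {gray, navy} ≤ M.

Yes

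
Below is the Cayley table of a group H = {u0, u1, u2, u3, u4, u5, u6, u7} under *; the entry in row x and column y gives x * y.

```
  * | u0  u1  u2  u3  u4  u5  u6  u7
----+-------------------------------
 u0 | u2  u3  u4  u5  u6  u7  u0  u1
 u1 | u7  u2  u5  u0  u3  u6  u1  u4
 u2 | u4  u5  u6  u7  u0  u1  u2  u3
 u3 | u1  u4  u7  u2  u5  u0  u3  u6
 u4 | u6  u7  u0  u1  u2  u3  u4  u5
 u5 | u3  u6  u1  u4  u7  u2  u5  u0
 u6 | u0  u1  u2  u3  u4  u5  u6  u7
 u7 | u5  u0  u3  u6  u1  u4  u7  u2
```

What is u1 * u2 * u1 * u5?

u5

u1 * u2 = u5
u5 * u1 = u6
u6 * u5 = u5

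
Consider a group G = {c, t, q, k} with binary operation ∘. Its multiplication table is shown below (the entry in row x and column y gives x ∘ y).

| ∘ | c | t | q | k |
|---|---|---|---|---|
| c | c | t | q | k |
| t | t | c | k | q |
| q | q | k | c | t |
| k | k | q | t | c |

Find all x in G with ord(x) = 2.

Identity is c. Compute the order of each non-identity element by repeated multiplication:
  t: t → c  (order 2)
  q: q → c  (order 2)
  k: k → c  (order 2)
Elements of order 2: {k, q, t}.

{k, q, t}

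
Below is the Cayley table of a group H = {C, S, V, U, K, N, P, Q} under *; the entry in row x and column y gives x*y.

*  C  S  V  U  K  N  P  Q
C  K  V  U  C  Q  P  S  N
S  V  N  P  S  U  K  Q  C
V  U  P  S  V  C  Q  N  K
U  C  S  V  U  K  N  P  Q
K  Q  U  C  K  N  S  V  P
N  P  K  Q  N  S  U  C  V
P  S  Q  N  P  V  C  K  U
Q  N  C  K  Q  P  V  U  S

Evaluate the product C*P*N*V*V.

C*P = S
S*N = K
K*V = C
C*V = U
(Structurally, H here is isomorphic to the cyclic group Z_8.)

U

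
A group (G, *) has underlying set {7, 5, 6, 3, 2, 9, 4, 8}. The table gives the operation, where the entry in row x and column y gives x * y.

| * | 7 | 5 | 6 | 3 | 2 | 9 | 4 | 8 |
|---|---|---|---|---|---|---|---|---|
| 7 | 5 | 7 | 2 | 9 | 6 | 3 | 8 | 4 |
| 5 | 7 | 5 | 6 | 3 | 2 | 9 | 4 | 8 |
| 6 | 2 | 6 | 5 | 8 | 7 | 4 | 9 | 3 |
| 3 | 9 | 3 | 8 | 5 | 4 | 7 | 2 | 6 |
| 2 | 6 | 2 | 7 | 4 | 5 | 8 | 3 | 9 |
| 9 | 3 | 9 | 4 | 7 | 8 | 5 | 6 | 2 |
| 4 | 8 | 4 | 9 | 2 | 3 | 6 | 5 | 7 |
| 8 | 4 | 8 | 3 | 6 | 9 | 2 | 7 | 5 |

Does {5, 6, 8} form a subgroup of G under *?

No

8 * 6 = 3, which is not in {5, 6, 8}.
The subset is not closed under *, so it is not a subgroup.
(Structurally, G here is isomorphic to the elementary abelian group (Z_2)^3.)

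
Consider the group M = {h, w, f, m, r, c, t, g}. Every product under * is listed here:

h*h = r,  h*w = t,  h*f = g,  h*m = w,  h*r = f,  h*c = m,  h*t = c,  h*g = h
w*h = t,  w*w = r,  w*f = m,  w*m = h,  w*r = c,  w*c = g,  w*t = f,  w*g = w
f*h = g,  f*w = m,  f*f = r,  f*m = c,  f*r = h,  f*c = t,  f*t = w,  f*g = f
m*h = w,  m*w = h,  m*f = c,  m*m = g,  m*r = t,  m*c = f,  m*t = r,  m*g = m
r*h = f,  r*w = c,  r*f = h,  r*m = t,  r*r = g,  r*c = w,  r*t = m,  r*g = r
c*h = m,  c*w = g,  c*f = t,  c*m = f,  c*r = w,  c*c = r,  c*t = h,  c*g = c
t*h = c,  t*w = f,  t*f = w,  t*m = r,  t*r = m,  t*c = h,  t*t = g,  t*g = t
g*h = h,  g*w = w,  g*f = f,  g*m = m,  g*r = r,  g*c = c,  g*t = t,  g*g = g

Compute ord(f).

The identity element is g (its row matches the header).
f^1 = f
f^2 = f * f = r
f^3 = r * f = h
f^4 = h * f = g
The first power of f equal to the identity is f^4, so ord(f) = 4.

4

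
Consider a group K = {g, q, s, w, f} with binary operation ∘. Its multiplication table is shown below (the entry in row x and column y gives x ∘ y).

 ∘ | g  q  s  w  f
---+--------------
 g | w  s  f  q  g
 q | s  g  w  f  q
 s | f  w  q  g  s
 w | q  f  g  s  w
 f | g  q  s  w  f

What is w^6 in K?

w^1 = w
w^2 = w ∘ w = s
w^3 = s ∘ w = g
w^4 = g ∘ w = q
w^5 = q ∘ w = f
w^6 = f ∘ w = w

w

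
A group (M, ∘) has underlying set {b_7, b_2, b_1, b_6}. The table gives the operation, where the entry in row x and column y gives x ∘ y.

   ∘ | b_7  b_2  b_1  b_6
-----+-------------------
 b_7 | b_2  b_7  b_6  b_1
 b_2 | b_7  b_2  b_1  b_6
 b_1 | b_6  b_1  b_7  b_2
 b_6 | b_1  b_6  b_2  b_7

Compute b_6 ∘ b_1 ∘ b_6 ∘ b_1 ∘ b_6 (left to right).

b_6

b_6 ∘ b_1 = b_2
b_2 ∘ b_6 = b_6
b_6 ∘ b_1 = b_2
b_2 ∘ b_6 = b_6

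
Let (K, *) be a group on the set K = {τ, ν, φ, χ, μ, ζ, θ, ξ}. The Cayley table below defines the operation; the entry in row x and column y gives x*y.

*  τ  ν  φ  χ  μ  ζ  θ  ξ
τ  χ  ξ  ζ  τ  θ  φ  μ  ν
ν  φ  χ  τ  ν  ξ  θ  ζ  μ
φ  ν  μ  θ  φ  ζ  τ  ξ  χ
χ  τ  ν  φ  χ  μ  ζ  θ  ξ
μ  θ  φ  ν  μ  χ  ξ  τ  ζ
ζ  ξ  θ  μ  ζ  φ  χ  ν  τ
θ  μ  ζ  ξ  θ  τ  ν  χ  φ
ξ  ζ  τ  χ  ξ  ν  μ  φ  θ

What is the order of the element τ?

2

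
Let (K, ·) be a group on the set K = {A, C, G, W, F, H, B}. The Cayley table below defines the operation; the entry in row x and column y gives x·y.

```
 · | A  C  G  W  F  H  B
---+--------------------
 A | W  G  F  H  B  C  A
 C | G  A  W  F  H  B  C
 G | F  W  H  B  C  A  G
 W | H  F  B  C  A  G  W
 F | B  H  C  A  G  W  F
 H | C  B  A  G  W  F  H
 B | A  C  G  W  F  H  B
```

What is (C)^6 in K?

H

C^1 = C
C^2 = C·C = A
C^3 = A·C = G
C^4 = G·C = W
C^5 = W·C = F
C^6 = F·C = H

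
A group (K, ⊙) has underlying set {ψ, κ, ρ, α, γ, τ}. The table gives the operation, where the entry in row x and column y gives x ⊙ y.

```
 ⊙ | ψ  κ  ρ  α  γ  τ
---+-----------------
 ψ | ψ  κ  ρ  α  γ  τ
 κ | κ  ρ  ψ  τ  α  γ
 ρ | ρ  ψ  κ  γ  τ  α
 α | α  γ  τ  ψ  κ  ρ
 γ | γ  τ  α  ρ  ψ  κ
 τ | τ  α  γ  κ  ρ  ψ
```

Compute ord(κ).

3

The identity element is ψ (its row matches the header).
κ^1 = κ
κ^2 = κ ⊙ κ = ρ
κ^3 = ρ ⊙ κ = ψ
The first power of κ equal to the identity is κ^3, so ord(κ) = 3.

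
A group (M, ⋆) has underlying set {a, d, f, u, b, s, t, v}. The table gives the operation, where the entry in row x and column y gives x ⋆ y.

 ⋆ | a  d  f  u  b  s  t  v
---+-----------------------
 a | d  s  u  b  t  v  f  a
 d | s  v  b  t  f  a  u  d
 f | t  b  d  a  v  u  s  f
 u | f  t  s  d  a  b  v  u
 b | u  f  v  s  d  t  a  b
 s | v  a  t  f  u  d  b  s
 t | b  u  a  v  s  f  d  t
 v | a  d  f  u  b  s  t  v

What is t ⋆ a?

Read row t, column a: t ⋆ a = b.

b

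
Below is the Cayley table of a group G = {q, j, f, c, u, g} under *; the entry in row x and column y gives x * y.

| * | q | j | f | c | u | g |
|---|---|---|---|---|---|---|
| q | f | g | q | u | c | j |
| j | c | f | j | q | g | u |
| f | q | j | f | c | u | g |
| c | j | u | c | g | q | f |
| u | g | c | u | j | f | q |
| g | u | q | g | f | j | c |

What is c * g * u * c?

c * g = f
f * u = u
u * c = j

j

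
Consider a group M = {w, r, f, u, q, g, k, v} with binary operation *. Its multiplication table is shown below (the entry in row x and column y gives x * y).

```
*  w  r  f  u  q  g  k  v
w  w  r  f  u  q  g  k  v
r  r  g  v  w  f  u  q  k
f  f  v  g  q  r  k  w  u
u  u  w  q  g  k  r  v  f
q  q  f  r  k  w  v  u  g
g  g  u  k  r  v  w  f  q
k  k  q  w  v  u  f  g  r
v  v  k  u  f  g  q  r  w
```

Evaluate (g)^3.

g^1 = g
g^2 = g * g = w
g^3 = w * g = g

g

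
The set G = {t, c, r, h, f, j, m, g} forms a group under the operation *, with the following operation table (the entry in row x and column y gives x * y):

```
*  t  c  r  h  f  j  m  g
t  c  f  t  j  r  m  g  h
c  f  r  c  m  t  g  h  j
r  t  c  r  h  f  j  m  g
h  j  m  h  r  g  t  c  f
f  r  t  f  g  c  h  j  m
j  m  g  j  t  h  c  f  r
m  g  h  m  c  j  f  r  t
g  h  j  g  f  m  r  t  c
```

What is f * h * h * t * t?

t

f * h = g
g * h = f
f * t = r
r * t = t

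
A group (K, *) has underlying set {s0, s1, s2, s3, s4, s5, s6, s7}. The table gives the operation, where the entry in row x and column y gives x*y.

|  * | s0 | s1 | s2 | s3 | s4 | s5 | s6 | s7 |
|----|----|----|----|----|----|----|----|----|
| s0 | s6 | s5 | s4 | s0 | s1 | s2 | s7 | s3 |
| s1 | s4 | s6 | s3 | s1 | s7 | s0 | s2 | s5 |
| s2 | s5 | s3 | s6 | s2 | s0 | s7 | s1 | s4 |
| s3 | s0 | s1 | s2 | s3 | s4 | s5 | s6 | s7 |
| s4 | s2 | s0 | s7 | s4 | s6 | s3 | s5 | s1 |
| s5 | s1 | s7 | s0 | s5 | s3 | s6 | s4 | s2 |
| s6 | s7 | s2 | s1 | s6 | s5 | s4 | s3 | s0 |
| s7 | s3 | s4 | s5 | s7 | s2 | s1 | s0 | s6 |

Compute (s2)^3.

s2^1 = s2
s2^2 = s2*s2 = s6
s2^3 = s6*s2 = s1
(Structurally, K here is isomorphic to the quaternion group Q_8.)

s1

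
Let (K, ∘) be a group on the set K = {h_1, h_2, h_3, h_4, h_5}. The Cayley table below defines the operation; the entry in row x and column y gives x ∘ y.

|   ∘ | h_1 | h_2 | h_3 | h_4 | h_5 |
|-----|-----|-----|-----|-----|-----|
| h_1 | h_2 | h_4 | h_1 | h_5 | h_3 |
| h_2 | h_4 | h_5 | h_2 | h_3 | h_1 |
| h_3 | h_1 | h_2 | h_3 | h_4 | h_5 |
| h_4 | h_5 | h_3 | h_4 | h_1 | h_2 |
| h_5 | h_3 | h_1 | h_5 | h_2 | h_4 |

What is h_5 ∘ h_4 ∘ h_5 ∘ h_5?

h_5 ∘ h_4 = h_2
h_2 ∘ h_5 = h_1
h_1 ∘ h_5 = h_3

h_3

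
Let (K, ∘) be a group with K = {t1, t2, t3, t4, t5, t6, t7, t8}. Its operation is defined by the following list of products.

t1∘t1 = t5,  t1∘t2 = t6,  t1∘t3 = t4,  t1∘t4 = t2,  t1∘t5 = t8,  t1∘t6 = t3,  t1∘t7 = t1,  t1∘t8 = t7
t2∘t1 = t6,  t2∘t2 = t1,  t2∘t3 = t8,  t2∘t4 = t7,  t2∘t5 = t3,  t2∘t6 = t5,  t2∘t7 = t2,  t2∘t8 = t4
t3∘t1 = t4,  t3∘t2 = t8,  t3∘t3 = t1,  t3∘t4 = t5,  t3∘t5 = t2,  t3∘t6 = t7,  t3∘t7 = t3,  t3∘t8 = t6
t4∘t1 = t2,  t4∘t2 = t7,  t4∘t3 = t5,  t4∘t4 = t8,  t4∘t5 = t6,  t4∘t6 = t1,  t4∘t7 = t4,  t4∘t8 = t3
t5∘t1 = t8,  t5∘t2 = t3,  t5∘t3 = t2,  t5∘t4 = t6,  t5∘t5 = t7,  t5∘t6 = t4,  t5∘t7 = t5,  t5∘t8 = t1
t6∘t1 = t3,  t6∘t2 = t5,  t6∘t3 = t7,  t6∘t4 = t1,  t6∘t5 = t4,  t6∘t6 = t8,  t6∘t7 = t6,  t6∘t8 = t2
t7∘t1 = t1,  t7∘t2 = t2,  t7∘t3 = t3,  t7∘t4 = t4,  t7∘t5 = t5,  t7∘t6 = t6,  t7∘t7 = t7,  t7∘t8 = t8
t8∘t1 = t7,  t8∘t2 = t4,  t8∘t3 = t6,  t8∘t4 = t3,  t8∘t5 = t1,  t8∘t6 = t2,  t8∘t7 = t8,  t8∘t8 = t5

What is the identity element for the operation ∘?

The identity e satisfies e ∘ x = x for all x, so its row in the table reproduces the column headers.
Row t7 reads: t1, t2, t3, t4, t5, t6, t7, t8 — exactly the header order. So t7 is the identity.

t7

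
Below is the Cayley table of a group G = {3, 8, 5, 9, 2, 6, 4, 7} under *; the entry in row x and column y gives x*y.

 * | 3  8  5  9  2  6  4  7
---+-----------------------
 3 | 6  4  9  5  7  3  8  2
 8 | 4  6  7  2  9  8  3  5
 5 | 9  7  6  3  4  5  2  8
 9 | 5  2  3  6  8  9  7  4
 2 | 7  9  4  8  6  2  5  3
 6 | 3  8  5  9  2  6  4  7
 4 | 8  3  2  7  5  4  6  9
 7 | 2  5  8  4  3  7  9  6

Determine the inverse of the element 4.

4

First locate the identity: row 6 matches the header, so 6 is the identity.
Scan row 4 for 6: 4*4 = 6. Hence 4^(-1) = 4.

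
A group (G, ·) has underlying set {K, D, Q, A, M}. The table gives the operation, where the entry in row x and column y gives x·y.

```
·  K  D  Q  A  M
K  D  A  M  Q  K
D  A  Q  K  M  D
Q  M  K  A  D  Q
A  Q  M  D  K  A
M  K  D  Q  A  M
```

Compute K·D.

A

Read row K, column D: K·D = A.
(Structurally, G here is isomorphic to the cyclic group Z_5.)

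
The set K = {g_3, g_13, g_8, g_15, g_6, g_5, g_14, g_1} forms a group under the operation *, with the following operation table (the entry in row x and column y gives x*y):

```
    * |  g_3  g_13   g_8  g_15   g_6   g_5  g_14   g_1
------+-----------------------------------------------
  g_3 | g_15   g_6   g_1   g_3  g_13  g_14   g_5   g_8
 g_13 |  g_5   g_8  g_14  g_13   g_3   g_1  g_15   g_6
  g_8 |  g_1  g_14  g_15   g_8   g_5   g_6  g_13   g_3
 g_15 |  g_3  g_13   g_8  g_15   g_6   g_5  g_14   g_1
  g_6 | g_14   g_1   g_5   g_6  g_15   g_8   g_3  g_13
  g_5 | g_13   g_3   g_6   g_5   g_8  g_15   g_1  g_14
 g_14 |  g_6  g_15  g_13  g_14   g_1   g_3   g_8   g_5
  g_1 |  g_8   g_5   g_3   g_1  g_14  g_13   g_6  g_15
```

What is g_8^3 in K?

g_8

g_8^1 = g_8
g_8^2 = g_8*g_8 = g_15
g_8^3 = g_15*g_8 = g_8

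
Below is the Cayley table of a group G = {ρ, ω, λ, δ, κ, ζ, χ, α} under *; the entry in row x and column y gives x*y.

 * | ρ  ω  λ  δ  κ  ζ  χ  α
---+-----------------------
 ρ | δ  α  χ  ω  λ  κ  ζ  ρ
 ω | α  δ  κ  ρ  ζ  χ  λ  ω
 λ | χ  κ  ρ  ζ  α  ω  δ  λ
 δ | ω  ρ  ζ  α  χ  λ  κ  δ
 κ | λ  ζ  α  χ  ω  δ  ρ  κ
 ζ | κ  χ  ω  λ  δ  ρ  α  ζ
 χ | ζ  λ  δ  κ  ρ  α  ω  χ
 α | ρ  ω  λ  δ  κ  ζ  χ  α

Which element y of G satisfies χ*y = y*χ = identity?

ζ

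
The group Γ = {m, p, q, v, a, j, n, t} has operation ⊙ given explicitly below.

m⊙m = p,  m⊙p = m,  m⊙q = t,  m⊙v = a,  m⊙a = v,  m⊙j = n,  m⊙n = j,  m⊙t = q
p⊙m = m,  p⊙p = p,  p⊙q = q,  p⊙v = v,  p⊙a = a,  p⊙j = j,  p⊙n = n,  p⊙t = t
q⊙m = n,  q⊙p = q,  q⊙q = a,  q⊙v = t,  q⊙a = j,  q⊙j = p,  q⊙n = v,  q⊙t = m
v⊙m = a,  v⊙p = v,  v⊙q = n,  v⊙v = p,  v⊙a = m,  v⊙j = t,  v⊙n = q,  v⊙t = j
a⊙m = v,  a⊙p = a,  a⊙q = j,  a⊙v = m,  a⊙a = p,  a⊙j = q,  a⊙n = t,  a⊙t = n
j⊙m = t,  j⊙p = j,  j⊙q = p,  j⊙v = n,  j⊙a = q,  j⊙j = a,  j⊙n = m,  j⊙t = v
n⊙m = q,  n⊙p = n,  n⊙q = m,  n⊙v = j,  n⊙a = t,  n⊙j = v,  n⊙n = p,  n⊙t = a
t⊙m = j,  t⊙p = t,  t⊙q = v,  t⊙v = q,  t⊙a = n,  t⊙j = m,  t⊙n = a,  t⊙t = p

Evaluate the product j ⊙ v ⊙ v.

j ⊙ v = n
n ⊙ v = j
(Structurally, Γ here is isomorphic to the dihedral group D_4.)

j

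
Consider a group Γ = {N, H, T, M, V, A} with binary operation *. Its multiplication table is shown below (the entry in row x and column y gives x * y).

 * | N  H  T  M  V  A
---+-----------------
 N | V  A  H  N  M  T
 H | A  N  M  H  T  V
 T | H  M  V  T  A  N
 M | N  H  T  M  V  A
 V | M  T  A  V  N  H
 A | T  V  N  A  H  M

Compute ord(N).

The identity element is M (its row matches the header).
N^1 = N
N^2 = N * N = V
N^3 = V * N = M
The first power of N equal to the identity is N^3, so ord(N) = 3.

3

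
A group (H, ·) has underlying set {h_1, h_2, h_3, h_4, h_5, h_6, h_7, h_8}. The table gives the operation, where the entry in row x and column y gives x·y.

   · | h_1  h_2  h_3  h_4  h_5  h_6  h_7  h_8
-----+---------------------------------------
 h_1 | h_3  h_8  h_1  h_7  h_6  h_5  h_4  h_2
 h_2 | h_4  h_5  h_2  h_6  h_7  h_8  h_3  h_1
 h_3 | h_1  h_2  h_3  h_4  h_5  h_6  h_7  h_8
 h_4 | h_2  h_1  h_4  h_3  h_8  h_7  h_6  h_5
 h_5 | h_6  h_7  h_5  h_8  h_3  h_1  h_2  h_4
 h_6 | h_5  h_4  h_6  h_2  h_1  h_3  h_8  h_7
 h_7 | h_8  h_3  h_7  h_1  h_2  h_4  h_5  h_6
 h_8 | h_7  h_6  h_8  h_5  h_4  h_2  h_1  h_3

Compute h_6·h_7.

h_8

Read row h_6, column h_7: h_6·h_7 = h_8.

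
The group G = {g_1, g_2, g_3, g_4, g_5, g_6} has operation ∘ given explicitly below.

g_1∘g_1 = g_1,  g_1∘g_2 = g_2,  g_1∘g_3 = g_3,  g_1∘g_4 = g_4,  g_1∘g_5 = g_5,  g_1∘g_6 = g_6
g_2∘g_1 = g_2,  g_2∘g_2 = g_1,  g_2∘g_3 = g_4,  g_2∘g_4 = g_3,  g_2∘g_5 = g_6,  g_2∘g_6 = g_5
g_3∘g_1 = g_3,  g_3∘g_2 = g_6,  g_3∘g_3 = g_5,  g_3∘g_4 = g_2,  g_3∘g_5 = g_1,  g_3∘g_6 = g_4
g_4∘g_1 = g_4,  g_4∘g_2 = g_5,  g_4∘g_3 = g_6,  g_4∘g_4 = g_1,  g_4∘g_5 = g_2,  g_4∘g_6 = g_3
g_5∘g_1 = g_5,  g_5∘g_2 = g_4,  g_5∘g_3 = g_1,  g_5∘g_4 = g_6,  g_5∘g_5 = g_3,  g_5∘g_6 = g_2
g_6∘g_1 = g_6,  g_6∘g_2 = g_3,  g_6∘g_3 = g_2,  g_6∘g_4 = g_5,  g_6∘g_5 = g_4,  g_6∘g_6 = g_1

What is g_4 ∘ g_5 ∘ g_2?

g_4 ∘ g_5 = g_2
g_2 ∘ g_2 = g_1

g_1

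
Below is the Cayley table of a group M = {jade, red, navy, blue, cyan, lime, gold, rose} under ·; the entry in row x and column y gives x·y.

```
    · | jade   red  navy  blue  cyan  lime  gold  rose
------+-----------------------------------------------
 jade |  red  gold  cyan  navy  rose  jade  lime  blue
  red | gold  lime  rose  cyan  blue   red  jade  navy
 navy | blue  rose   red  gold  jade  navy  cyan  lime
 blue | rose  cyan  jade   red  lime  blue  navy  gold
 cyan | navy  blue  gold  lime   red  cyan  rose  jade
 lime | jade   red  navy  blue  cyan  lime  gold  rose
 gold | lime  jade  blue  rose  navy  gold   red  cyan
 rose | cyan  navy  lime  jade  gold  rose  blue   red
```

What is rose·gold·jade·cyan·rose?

cyan

rose·gold = blue
blue·jade = rose
rose·cyan = gold
gold·rose = cyan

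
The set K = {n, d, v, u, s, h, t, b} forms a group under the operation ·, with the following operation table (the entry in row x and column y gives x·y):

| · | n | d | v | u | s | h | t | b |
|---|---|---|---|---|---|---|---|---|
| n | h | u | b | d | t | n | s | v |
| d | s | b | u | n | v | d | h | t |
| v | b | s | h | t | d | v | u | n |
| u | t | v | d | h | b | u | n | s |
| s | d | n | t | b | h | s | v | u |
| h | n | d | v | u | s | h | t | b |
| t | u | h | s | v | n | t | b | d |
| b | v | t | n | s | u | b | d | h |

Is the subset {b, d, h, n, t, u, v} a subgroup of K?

t·v = s, which is not in {b, d, h, n, t, u, v}.
The subset is not closed under ·, so it is not a subgroup.

No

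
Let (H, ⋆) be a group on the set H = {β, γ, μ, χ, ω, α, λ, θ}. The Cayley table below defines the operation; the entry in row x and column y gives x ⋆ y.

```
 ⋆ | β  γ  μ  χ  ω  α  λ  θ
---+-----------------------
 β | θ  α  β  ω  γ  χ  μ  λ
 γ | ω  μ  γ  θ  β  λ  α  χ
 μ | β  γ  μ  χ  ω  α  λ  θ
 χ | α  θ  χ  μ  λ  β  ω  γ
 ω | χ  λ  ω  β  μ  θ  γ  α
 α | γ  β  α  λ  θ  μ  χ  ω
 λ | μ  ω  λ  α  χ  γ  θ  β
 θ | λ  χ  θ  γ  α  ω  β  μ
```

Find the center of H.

An element z is central iff its row equals its column in the table.
For γ: γ ⋆ β = ω ≠ α = β ⋆ γ, so γ ∉ Z.
Checking each element this way leaves Z(H) = {θ, μ}.

{θ, μ}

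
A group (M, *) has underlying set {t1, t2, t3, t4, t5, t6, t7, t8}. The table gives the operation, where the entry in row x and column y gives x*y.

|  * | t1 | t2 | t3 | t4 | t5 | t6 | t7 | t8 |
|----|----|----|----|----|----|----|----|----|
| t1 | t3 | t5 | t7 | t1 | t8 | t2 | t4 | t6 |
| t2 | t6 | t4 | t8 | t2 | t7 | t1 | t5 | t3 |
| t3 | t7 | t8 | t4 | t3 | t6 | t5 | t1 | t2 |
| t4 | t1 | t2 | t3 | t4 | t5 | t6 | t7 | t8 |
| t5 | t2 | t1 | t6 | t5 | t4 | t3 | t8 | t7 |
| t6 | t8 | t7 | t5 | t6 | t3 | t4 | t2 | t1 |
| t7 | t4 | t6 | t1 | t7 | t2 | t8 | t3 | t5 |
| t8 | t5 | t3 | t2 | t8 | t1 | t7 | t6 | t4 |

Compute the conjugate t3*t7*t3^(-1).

t7

The identity is t4. In row t3, the entry t4 sits in column t3, so t3^(-1) = t3.
t3*t7 = t1
t1*t3 = t7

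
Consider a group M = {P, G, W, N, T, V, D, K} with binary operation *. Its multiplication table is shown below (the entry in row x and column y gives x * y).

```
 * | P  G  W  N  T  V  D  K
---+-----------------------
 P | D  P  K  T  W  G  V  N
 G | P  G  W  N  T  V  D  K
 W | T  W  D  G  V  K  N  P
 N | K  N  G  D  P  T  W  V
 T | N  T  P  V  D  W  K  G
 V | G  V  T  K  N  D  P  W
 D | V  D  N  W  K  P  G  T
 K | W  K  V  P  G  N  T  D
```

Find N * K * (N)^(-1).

The identity is G. In row N, the entry G sits in column W, so N^(-1) = W.
N * K = V
V * W = T

T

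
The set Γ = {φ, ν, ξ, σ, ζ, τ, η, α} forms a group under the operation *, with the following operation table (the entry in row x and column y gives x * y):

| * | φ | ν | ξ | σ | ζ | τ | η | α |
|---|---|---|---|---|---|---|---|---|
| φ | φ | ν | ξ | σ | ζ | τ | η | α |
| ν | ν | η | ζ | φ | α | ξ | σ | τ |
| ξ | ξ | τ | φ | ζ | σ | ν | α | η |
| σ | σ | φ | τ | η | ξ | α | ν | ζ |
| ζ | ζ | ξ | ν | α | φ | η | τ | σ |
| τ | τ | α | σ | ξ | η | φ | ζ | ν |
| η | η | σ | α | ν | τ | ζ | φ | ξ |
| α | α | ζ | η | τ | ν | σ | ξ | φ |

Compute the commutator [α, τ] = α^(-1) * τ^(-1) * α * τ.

η

Identity is φ; from the table α^(-1) = α and τ^(-1) = τ.
α * τ = σ
σ * α = ζ
ζ * τ = η
(Structurally, Γ here is isomorphic to the dihedral group D_4.)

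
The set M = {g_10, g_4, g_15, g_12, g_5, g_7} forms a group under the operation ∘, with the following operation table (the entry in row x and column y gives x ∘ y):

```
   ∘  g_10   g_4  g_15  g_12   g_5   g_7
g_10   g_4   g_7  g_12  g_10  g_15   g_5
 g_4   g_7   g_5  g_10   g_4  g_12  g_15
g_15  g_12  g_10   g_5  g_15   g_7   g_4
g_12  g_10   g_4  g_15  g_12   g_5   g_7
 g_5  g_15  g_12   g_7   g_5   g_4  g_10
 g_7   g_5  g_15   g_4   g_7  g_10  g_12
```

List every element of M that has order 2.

Identity is g_12. Compute the order of each non-identity element by repeated multiplication:
  g_10: g_10 → g_4 → g_7 → g_5 → g_15 → g_12  (order 6)
  g_4: g_4 → g_5 → g_12  (order 3)
  g_15: g_15 → g_5 → g_7 → g_4 → g_10 → g_12  (order 6)
  g_5: g_5 → g_4 → g_12  (order 3)
  g_7: g_7 → g_12  (order 2)
Elements of order 2: {g_7}.

{g_7}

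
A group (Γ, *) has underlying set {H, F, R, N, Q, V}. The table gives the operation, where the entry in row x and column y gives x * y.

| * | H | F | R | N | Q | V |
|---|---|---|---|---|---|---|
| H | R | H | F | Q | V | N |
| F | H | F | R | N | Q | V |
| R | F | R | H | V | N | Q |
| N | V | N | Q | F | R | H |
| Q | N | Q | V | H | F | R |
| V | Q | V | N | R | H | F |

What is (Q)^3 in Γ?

Q^1 = Q
Q^2 = Q * Q = F
Q^3 = F * Q = Q

Q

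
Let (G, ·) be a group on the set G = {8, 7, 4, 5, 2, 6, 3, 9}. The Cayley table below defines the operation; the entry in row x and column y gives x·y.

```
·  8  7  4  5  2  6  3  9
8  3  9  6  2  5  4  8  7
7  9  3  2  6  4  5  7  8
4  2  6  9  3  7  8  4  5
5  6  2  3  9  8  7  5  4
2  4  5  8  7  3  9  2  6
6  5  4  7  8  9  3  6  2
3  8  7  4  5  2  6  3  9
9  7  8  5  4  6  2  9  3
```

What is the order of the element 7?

2

The identity element is 3 (its row matches the header).
7^1 = 7
7^2 = 7·7 = 3
The first power of 7 equal to the identity is 7^2, so ord(7) = 2.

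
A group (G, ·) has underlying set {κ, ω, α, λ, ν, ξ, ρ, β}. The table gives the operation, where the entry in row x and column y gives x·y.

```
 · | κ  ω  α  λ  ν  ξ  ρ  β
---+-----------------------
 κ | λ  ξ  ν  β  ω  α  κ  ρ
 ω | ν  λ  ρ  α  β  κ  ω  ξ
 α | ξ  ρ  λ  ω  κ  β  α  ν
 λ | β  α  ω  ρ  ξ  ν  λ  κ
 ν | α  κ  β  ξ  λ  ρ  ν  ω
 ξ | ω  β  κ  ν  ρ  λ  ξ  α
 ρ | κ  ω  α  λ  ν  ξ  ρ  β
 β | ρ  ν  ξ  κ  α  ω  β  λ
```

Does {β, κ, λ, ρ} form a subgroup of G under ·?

Yes

{β, κ, λ, ρ} contains the identity ρ.
Checking products: every product of two elements of {β, κ, λ, ρ} (read from the table) lies in {β, κ, λ, ρ}, so the set is closed.
In a finite group, a nonempty closed subset is a subgroup. So {β, κ, λ, ρ} ≤ G.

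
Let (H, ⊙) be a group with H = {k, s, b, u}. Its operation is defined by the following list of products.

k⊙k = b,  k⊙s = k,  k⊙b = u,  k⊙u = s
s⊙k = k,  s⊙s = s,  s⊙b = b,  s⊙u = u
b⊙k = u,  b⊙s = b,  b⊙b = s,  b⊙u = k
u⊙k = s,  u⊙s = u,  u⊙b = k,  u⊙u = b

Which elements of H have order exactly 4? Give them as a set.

Identity is s. Compute the order of each non-identity element by repeated multiplication:
  k: k → b → u → s  (order 4)
  b: b → s  (order 2)
  u: u → b → k → s  (order 4)
Elements of order 4: {k, u}.
(Structurally, H here is isomorphic to the cyclic group Z_4.)

{k, u}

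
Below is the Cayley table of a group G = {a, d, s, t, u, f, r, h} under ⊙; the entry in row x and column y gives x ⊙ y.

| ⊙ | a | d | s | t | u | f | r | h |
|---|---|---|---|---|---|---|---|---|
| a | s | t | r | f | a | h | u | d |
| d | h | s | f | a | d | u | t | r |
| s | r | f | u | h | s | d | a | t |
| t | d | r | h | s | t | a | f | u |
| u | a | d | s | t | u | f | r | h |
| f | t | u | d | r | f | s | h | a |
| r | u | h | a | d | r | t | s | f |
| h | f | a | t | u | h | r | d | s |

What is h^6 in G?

h^1 = h
h^2 = h ⊙ h = s
h^3 = s ⊙ h = t
h^4 = t ⊙ h = u
h^5 = u ⊙ h = h
h^6 = h ⊙ h = s
(Structurally, G here is isomorphic to the quaternion group Q_8.)

s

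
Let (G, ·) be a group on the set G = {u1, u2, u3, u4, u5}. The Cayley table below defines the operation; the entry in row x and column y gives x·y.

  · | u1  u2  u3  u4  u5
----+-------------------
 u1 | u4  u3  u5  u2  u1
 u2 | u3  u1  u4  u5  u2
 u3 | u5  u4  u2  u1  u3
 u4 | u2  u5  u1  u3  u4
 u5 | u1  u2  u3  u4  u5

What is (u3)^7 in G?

u2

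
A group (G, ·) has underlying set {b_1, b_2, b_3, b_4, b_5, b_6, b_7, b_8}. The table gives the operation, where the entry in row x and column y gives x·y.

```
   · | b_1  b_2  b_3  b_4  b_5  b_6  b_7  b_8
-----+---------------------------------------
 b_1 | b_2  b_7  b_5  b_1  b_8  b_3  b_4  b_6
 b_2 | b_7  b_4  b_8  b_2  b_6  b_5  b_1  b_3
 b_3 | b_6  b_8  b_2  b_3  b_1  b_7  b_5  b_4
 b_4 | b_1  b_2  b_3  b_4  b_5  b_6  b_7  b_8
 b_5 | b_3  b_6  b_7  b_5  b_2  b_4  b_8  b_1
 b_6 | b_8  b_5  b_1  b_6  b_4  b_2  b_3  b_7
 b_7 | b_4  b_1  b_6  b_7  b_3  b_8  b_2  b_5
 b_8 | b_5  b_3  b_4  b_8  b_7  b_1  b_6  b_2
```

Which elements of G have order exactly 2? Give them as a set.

Identity is b_4. Compute the order of each non-identity element by repeated multiplication:
  b_1: b_1 → b_2 → b_7 → b_4  (order 4)
  b_2: b_2 → b_4  (order 2)
  b_3: b_3 → b_2 → b_8 → b_4  (order 4)
  b_5: b_5 → b_2 → b_6 → b_4  (order 4)
  b_6: b_6 → b_2 → b_5 → b_4  (order 4)
  b_7: b_7 → b_2 → b_1 → b_4  (order 4)
  b_8: b_8 → b_2 → b_3 → b_4  (order 4)
Elements of order 2: {b_2}.
(Structurally, G here is isomorphic to the quaternion group Q_8.)

{b_2}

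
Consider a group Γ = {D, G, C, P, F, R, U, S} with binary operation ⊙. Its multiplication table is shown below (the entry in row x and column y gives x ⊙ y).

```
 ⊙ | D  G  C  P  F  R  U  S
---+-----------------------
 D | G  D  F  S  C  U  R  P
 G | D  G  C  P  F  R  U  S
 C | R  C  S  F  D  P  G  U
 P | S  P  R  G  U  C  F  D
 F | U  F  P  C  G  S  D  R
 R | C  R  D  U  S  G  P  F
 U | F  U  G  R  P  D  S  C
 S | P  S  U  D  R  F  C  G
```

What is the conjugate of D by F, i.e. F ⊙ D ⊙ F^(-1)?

P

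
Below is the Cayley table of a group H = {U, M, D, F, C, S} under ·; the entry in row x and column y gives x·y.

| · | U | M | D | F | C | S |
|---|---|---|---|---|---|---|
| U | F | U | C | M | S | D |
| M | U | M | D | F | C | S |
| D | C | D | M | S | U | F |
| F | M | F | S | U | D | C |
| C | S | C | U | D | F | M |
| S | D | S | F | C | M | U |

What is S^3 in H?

S^1 = S
S^2 = S·S = U
S^3 = U·S = D

D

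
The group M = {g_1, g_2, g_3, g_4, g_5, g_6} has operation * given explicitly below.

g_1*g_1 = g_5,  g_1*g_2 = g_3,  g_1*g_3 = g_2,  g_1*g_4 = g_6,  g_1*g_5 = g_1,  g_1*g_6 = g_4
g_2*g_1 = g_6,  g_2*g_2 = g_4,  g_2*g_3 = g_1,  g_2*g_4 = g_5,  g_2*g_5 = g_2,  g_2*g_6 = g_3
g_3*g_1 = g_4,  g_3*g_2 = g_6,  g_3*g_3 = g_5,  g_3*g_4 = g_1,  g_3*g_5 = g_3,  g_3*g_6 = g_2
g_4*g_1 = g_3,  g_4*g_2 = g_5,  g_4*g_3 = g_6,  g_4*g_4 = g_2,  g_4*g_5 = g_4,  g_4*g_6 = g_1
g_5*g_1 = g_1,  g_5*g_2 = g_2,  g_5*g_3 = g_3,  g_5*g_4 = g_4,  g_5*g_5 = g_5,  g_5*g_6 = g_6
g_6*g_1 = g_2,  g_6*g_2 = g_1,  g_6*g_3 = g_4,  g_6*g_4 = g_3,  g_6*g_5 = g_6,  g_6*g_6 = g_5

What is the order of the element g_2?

The identity element is g_5 (its row matches the header).
g_2^1 = g_2
g_2^2 = g_2*g_2 = g_4
g_2^3 = g_4*g_2 = g_5
The first power of g_2 equal to the identity is g_2^3, so ord(g_2) = 3.

3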